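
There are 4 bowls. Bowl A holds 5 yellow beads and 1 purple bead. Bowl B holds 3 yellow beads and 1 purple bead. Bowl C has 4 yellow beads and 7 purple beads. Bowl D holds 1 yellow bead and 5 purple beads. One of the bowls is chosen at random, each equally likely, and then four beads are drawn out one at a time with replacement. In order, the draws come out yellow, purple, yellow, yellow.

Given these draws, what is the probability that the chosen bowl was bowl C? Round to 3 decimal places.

Under each hypothesis, the probability of the observed sequence is: P(data | bowl A) = (5/6)(1/6)(5/6)(5/6) = 0.096451; P(data | bowl B) = (3/4)(1/4)(3/4)(3/4) = 0.10547; P(data | bowl C) = (4/11)(7/11)(4/11)(4/11) = 0.030599; P(data | bowl D) = (1/6)(5/6)(1/6)(1/6) = 0.003858.
Weighting by the prior gives 1/4 · 0.096451 = 0.024113, 1/4 · 0.10547 = 0.026367, 1/4 · 0.030599 = 0.0076498, 1/4 · 0.003858 = 0.00096451; with total 0.059094.
Hence P(bowl C | data) = (0.0076498) / (0.059094) = 0.12945.

0.129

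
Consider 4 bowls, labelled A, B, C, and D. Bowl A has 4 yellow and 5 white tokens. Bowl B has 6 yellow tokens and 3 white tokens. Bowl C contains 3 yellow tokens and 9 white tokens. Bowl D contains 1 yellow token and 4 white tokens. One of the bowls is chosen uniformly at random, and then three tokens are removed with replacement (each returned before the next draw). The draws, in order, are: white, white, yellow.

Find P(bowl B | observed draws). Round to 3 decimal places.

0.154

For each hypothesis, P(data | H) works out to: P(data | bowl A) = (5/9)(5/9)(4/9) = 0.13717; P(data | bowl B) = (3/9)(3/9)(6/9) = 0.074074; P(data | bowl C) = (9/12)(9/12)(3/12) = 0.14062; P(data | bowl D) = (4/5)(4/5)(1/5) = 0.128.
The prior-weighted likelihoods are 1/4 · 0.13717 = 0.034294, 1/4 · 0.074074 = 0.018519, 1/4 · 0.14062 = 0.035156, 1/4 · 0.128 = 0.032; these sum to 0.11997.
By Bayes' rule, P(bowl B | data) = (0.018519) / (0.11997) = 0.15436.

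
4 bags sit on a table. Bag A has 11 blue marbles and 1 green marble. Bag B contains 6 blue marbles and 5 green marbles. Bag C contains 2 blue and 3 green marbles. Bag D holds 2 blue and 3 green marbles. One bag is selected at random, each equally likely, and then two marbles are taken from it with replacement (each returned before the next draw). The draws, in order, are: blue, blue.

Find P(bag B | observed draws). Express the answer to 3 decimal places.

0.204

Compute the likelihood of the observed sequence for each case: P(data | bag A) = (11/12)(11/12) = 0.84028; P(data | bag B) = (6/11)(6/11) = 0.29752; P(data | bag C) = (2/5)(2/5) = 0.16; P(data | bag D) = (2/5)(2/5) = 0.16.
Multiplying each by its prior: 1/4 · 0.84028 = 0.21007, 1/4 · 0.29752 = 0.07438, 1/4 · 0.16 = 0.04, 1/4 · 0.16 = 0.04; with total 0.36445.
Hence P(bag B | data) = (0.07438) / (0.36445) = 0.20409.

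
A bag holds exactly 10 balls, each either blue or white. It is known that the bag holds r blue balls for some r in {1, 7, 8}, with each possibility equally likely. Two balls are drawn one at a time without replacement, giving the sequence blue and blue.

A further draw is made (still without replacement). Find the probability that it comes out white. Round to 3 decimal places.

The likelihood of the observed sequence under each hypothesis: P(data | r = 1) = (1/10)(0/9) = 0; P(data | r = 7) = (7/10)(6/9) = 7/15; P(data | r = 8) = (8/10)(7/9) = 28/45.
Multiplying each by its prior: 1/3 · 0 = 0, 1/3 · 7/15 = 7/45, 1/3 · 28/45 = 28/135; these sum to 49/135.
Dividing through by the total gives posterior P(r = 1 | data) = 0, P(r = 7 | data) = 3/7, P(r = 8 | data) = 4/7.
Averaging over the posterior, P(white next | data) = (3/8)(3/7) + (1/4)(4/7) = 17/56.

0.304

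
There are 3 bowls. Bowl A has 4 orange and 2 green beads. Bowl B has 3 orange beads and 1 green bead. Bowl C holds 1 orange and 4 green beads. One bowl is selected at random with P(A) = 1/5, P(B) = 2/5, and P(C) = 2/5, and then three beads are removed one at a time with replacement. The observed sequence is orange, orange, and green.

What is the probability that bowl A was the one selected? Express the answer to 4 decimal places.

Compute the likelihood of the observed sequence for each case: P(data | bowl A) = (4/6)(4/6)(2/6) = 0.14815; P(data | bowl B) = (3/4)(3/4)(1/4) = 0.14062; P(data | bowl C) = (1/5)(1/5)(4/5) = 0.032.
The prior-weighted likelihoods are 1/5 · 0.14815 = 0.02963, 2/5 · 0.14062 = 0.05625, 2/5 · 0.032 = 0.0128; with total 0.09868.
Hence P(bowl A | data) = (0.02963) / (0.09868) = 0.30026.

0.3003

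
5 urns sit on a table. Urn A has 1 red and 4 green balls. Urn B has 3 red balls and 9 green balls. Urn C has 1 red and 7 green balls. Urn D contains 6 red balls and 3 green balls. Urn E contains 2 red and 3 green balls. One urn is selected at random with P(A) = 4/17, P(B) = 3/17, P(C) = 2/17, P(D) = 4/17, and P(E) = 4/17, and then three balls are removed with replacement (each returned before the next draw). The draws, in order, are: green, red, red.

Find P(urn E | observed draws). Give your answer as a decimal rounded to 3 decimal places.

The likelihood of the observed sequence under each hypothesis: P(data | urn A) = (4/5)(1/5)(1/5) = 0.032; P(data | urn B) = (9/12)(3/12)(3/12) = 0.046875; P(data | urn C) = (7/8)(1/8)(1/8) = 0.013672; P(data | urn D) = (3/9)(6/9)(6/9) = 0.14815; P(data | urn E) = (3/5)(2/5)(2/5) = 0.096.
Multiplying each by its prior: 4/17 · 0.032 = 0.0075294, 3/17 · 0.046875 = 0.0082721, 2/17 · 0.013672 = 0.0016085, 4/17 · 0.14815 = 0.034858, 4/17 · 0.096 = 0.022588; with total 0.074857.
Hence P(urn E | data) = (0.022588) / (0.074857) = 0.30175.

0.302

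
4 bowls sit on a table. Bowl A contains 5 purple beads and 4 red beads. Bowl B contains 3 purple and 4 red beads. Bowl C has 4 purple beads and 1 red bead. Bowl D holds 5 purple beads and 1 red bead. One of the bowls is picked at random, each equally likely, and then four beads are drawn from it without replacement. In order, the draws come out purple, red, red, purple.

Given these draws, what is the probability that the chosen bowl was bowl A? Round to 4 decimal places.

0.4808

For each hypothesis, P(data | H) works out to: P(data | bowl A) = (5/9)(4/8)(3/7)(4/6) = 5/63; P(data | bowl B) = (3/7)(4/6)(3/5)(2/4) = 3/35; P(data | bowl C) = (4/5)(1/4)(0/3) = 0; P(data | bowl D) = (5/6)(1/5)(0/4) = 0.
Weighting by the prior gives 1/4 · 5/63 = 5/252, 1/4 · 3/35 = 3/140, 1/4 · 0 = 0, 1/4 · 0 = 0; these sum to 13/315.
Therefore the posterior P(bowl A | data) = (5/252) / (13/315) = 25/52.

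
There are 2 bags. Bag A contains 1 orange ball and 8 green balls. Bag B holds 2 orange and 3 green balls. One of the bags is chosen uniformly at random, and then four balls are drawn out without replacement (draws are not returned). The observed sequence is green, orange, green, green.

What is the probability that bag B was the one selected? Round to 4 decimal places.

The likelihood of the observed sequence under each hypothesis: P(data | bag A) = (8/9)(1/8)(7/7)(6/6) = 1/9; P(data | bag B) = (3/5)(2/4)(2/3)(1/2) = 1/10.
Weighting by the prior gives 1/2 · 1/9 = 1/18, 1/2 · 1/10 = 1/20; summing to 19/180.
So P(bag B | data) = (1/20) / (19/180) = 9/19.

0.4737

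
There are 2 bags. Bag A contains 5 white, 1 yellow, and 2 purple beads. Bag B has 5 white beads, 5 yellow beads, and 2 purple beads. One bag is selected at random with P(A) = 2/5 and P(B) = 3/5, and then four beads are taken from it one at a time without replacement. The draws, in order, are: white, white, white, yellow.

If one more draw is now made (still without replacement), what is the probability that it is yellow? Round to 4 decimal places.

For each hypothesis, P(data | H) works out to: P(data | bag A) = (5/8)(4/7)(3/6)(1/5) = 0.035714; P(data | bag B) = (5/12)(4/11)(3/10)(5/9) = 0.025253.
Multiplying each by its prior: 2/5 · 0.035714 = 0.014286, 3/5 · 0.025253 = 0.015152; these sum to 0.029437.
The posterior is then P(bag A | data) = 0.48529, P(bag B | data) = 0.51471.
Averaging over the posterior, P(yellow next | data) = (0)(0.48529) + (1/2)(0.51471) = 0.25735.

0.2574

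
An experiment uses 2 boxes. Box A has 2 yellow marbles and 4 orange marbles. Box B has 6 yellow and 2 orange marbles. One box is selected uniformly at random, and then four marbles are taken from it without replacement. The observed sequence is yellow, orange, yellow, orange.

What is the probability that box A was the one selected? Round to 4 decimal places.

0.6512

The likelihood of the observed sequence under each hypothesis: P(data | box A) = (2/6)(4/5)(1/4)(3/3) = 1/15; P(data | box B) = (6/8)(2/7)(5/6)(1/5) = 1/28.
Weighting by the prior gives 1/2 · 1/15 = 1/30, 1/2 · 1/28 = 1/56; these sum to 43/840.
So P(box A | data) = (1/30) / (43/840) = 28/43.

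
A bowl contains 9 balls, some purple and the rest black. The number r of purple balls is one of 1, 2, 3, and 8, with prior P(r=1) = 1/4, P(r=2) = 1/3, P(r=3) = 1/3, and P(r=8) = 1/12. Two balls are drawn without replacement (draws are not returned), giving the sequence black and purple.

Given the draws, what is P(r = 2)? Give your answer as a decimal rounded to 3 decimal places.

0.350

For each hypothesis, P(data | H) works out to: P(data | r = 1) = (8/9)(1/8) = 1/9; P(data | r = 2) = (7/9)(2/8) = 7/36; P(data | r = 3) = (6/9)(3/8) = 1/4; P(data | r = 8) = (1/9)(8/8) = 1/9.
The prior-weighted likelihoods are 1/4 · 1/9 = 1/36, 1/3 · 7/36 = 7/108, 1/3 · 1/4 = 1/12, 1/12 · 1/9 = 1/108; with total 5/27.
Therefore the posterior P(r = 2 | data) = (7/108) / (5/27) = 7/20.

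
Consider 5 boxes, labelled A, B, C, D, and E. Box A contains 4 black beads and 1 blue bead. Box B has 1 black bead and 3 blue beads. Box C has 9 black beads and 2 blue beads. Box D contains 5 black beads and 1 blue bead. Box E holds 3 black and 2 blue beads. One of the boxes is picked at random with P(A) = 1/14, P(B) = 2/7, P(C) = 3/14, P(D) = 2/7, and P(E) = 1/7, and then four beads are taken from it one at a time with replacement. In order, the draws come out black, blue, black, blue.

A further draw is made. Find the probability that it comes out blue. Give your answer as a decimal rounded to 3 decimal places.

0.427

Compute the likelihood of the observed sequence for each case: P(data | box A) = (4/5)(1/5)(4/5)(1/5) = 0.0256; P(data | box B) = (1/4)(3/4)(1/4)(3/4) = 0.035156; P(data | box C) = (9/11)(2/11)(9/11)(2/11) = 0.02213; P(data | box D) = (5/6)(1/6)(5/6)(1/6) = 0.01929; P(data | box E) = (3/5)(2/5)(3/5)(2/5) = 0.0576.
Weighting by the prior gives 1/14 · 0.0256 = 0.0018286, 2/7 · 0.035156 = 0.010045, 3/14 · 0.02213 = 0.0047421, 2/7 · 0.01929 = 0.0055115, 1/7 · 0.0576 = 0.0082286; with total 0.030355.
The posterior is then P(box A | data) = 0.060239, P(box B | data) = 0.3309, P(box C | data) = 0.15622, P(box D | data) = 0.18157, P(box E | data) = 0.27108.
The predictive probability is P(blue next | data) = (1/5)(0.060239) + (3/4)(0.3309) + (2/11)(0.15622) + (1/6)(0.18157) + (2/5)(0.27108) = 0.42732.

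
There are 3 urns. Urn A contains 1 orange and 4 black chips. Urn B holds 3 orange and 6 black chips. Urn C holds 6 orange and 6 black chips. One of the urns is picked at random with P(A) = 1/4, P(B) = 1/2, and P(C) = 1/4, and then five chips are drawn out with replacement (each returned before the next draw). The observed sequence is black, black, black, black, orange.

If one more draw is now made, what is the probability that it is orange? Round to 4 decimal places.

0.3100

For each hypothesis, P(data | H) works out to: P(data | urn A) = (4/5)(4/5)(4/5)(4/5)(1/5) = 0.08192; P(data | urn B) = (6/9)(6/9)(6/9)(6/9)(3/9) = 0.065844; P(data | urn C) = (6/12)(6/12)(6/12)(6/12)(6/12) = 0.03125.
Multiplying each by its prior: 1/4 · 0.08192 = 0.02048, 1/2 · 0.065844 = 0.032922, 1/4 · 0.03125 = 0.0078125; with total 0.061214.
Normalising, the posterior is P(urn A | data) = 0.33456, P(urn B | data) = 0.53781, P(urn C | data) = 0.12763.
Averaging over the posterior, P(orange next | data) = (1/5)(0.33456) + (1/3)(0.53781) + (1/2)(0.12763) = 0.31.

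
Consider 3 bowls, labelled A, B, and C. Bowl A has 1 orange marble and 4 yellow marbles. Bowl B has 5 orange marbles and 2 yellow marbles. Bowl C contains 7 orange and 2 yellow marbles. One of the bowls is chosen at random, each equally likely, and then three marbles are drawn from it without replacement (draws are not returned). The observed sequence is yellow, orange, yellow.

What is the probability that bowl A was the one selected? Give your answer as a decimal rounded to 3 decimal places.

0.726

Under each hypothesis, the probability of the observed sequence is: P(data | bowl A) = (4/5)(1/4)(3/3) = 0.2; P(data | bowl B) = (2/7)(5/6)(1/5) = 0.047619; P(data | bowl C) = (2/9)(7/8)(1/7) = 0.027778.
Weighting by the prior gives 1/3 · 0.2 = 0.066667, 1/3 · 0.047619 = 0.015873, 1/3 · 0.027778 = 0.0092593; these sum to 0.091799.
Hence P(bowl A | data) = (0.066667) / (0.091799) = 0.72622.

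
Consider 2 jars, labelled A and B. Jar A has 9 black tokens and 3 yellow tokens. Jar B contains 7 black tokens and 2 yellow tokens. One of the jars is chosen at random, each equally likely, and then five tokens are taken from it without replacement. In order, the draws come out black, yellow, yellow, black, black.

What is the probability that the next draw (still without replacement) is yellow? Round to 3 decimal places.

0.076

For each hypothesis, P(data | H) works out to: P(data | jar A) = (9/12)(3/11)(2/10)(8/9)(7/8) = 0.031818; P(data | jar B) = (7/9)(2/8)(1/7)(6/6)(5/5) = 0.027778.
Weighting by the prior gives 1/2 · 0.031818 = 0.015909, 1/2 · 0.027778 = 0.013889; with total 0.029798.
The posterior is then P(jar A | data) = 0.5339, P(jar B | data) = 0.4661.
So P(yellow next | data) = Σ P(yellow next | H) P(H | data) = (1/7)(0.5339) + (0)(0.4661) = 0.076271.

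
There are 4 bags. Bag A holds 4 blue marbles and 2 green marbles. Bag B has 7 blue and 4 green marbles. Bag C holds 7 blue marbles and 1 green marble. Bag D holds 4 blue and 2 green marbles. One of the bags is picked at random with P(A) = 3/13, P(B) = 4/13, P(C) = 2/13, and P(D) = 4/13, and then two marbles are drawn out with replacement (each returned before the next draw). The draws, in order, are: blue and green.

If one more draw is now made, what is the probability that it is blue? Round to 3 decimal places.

0.673

For each hypothesis, P(data | H) works out to: P(data | bag A) = (4/6)(2/6) = 0.22222; P(data | bag B) = (7/11)(4/11) = 0.2314; P(data | bag C) = (7/8)(1/8) = 0.10938; P(data | bag D) = (4/6)(2/6) = 0.22222.
Weighting by the prior gives 3/13 · 0.22222 = 0.051282, 4/13 · 0.2314 = 0.071202, 2/13 · 0.10938 = 0.016827, 4/13 · 0.22222 = 0.068376; with total 0.20769.
The posterior is then P(bag A | data) = 0.24692, P(bag B | data) = 0.34283, P(bag C | data) = 0.081021, P(bag D | data) = 0.32923.
So P(blue next | data) = Σ P(blue next | H) P(H | data) = (2/3)(0.24692) + (7/11)(0.34283) + (7/8)(0.081021) + (2/3)(0.32923) = 0.67316.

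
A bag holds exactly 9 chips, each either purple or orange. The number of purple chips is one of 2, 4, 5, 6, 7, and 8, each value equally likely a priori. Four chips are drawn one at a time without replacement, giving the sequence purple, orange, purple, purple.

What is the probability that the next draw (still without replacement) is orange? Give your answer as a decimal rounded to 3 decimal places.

0.317

For each hypothesis, P(data | H) works out to: P(data | r = 2) = (2/9)(7/8)(1/7)(0/6) = 0; P(data | r = 4) = (4/9)(5/8)(3/7)(2/6) = 5/126; P(data | r = 5) = (5/9)(4/8)(4/7)(3/6) = 5/63; P(data | r = 6) = (6/9)(3/8)(5/7)(4/6) = 5/42; P(data | r = 7) = (7/9)(2/8)(6/7)(5/6) = 5/36; P(data | r = 8) = (8/9)(1/8)(7/7)(6/6) = 1/9.
The prior-weighted likelihoods are 1/6 · 0 = 0, 1/6 · 5/126 = 5/756, 1/6 · 5/63 = 5/378, 1/6 · 5/42 = 5/252, 1/6 · 5/36 = 5/216, 1/6 · 1/9 = 1/54; with total 41/504.
Normalising, the posterior is P(r = 2 | data) = 0, P(r = 4 | data) = 10/123, P(r = 5 | data) = 20/123, P(r = 6 | data) = 10/41, P(r = 7 | data) = 35/123, P(r = 8 | data) = 28/123.
The predictive probability is P(orange next | data) = (4/5)(10/123) + (3/5)(20/123) + (2/5)(10/41) + (1/5)(35/123) + (0)(28/123) = 13/41.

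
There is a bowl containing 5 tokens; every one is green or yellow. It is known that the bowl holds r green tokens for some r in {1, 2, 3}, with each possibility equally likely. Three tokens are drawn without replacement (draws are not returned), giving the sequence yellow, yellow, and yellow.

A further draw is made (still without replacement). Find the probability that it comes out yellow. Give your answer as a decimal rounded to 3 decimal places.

For each hypothesis, P(data | H) works out to: P(data | r = 1) = (4/5)(3/4)(2/3) = 2/5; P(data | r = 2) = (3/5)(2/4)(1/3) = 1/10; P(data | r = 3) = (2/5)(1/4)(0/3) = 0.
Weighting by the prior gives 1/3 · 2/5 = 2/15, 1/3 · 1/10 = 1/30, 1/3 · 0 = 0; summing to 1/6.
Normalising, the posterior is P(r = 1 | data) = 4/5, P(r = 2 | data) = 1/5, P(r = 3 | data) = 0.
The predictive probability is P(yellow next | data) = (1/2)(4/5) + (0)(1/5) = 2/5.

0.400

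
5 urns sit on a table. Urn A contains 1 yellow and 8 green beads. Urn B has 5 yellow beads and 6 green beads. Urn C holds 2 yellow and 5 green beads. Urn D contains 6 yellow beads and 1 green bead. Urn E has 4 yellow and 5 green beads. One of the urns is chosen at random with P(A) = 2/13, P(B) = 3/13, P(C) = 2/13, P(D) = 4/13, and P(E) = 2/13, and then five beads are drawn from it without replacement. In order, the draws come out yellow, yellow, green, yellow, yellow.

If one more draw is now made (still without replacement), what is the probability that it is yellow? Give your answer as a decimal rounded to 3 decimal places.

0.923

Under each hypothesis, the probability of the observed sequence is: P(data | urn A) = (1/9)(0/8) = 0; P(data | urn B) = (5/11)(4/10)(6/9)(3/8)(2/7) = 0.012987; P(data | urn C) = (2/7)(1/6)(5/5)(0/4) = 0; P(data | urn D) = (6/7)(5/6)(1/5)(4/4)(3/3) = 0.14286; P(data | urn E) = (4/9)(3/8)(5/7)(2/6)(1/5) = 0.0079365.
The prior-weighted likelihoods are 2/13 · 0 = 0, 3/13 · 0.012987 = 0.002997, 2/13 · 0 = 0, 4/13 · 0.14286 = 0.043956, 2/13 · 0.0079365 = 0.001221; summing to 0.048174.
The posterior is then P(urn A | data) = 0, P(urn B | data) = 0.062212, P(urn C | data) = 0, P(urn D | data) = 0.91244, P(urn E | data) = 0.025346.
So P(yellow next | data) = Σ P(yellow next | H) P(H | data) = (1/6)(0.062212) + (1)(0.91244) + (0)(0.025346) = 0.92281.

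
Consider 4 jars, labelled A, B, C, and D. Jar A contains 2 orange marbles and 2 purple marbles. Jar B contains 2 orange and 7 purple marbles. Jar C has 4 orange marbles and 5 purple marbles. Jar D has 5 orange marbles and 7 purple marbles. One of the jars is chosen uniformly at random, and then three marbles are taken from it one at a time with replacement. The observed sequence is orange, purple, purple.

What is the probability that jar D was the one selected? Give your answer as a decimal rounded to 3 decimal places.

0.263

Compute the likelihood of the observed sequence for each case: P(data | jar A) = (2/4)(2/4)(2/4) = 0.125; P(data | jar B) = (2/9)(7/9)(7/9) = 0.13443; P(data | jar C) = (4/9)(5/9)(5/9) = 0.13717; P(data | jar D) = (5/12)(7/12)(7/12) = 0.14178.
The prior-weighted likelihoods are 1/4 · 0.125 = 0.03125, 1/4 · 0.13443 = 0.033608, 1/4 · 0.13717 = 0.034294, 1/4 · 0.14178 = 0.035446; with total 0.1346.
Therefore the posterior P(jar D | data) = (0.035446) / (0.1346) = 0.26335.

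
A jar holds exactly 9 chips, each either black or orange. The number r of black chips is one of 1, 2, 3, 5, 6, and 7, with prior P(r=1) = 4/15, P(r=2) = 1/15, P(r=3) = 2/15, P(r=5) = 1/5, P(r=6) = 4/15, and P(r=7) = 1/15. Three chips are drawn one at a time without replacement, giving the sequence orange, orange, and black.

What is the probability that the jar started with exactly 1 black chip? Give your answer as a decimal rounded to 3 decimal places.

The likelihood of the observed sequence under each hypothesis: P(data | r = 1) = (8/9)(7/8)(1/7) = 1/9; P(data | r = 2) = (7/9)(6/8)(2/7) = 1/6; P(data | r = 3) = (6/9)(5/8)(3/7) = 5/28; P(data | r = 5) = (4/9)(3/8)(5/7) = 5/42; P(data | r = 6) = (3/9)(2/8)(6/7) = 1/14; P(data | r = 7) = (2/9)(1/8)(7/7) = 1/36.
Weighting by the prior gives 4/15 · 1/9 = 4/135, 1/15 · 1/6 = 1/90, 2/15 · 5/28 = 1/42, 1/5 · 5/42 = 1/42, 4/15 · 1/14 = 2/105, 1/15 · 1/36 = 1/540; summing to 59/540.
Hence P(r = 1 | data) = (4/135) / (59/540) = 16/59.

0.271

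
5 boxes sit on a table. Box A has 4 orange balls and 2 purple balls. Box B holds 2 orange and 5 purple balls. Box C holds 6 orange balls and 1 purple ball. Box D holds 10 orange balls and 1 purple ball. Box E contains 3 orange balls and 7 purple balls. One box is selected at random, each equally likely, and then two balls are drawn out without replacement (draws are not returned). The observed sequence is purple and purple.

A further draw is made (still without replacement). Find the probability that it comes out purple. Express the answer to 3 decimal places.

0.572

The likelihood of the observed sequence under each hypothesis: P(data | box A) = (2/6)(1/5) = 1/15; P(data | box B) = (5/7)(4/6) = 10/21; P(data | box C) = (1/7)(0/6) = 0; P(data | box D) = (1/11)(0/10) = 0; P(data | box E) = (7/10)(6/9) = 7/15.
The prior-weighted likelihoods are 1/5 · 1/15 = 1/75, 1/5 · 10/21 = 2/21, 1/5 · 0 = 0, 1/5 · 0 = 0, 1/5 · 7/15 = 7/75; with total 106/525.
The posterior is then P(box A | data) = 7/106, P(box B | data) = 25/53, P(box C | data) = 0, P(box D | data) = 0, P(box E | data) = 49/106.
The predictive probability is P(purple next | data) = (0)(7/106) + (3/5)(25/53) + (5/8)(49/106) = 485/848.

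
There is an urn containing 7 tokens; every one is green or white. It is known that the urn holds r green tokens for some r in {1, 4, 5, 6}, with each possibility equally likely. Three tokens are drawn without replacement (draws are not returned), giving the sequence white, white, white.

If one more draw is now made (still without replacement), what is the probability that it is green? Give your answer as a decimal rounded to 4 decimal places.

0.2857

Compute the likelihood of the observed sequence for each case: P(data | r = 1) = (6/7)(5/6)(4/5) = 4/7; P(data | r = 4) = (3/7)(2/6)(1/5) = 1/35; P(data | r = 5) = (2/7)(1/6)(0/5) = 0; P(data | r = 6) = (1/7)(0/6) = 0.
Multiplying each by its prior: 1/4 · 4/7 = 1/7, 1/4 · 1/35 = 1/140, 1/4 · 0 = 0, 1/4 · 0 = 0; with total 3/20.
Dividing through by the total gives posterior P(r = 1 | data) = 20/21, P(r = 4 | data) = 1/21, P(r = 5 | data) = 0, P(r = 6 | data) = 0.
So P(green next | data) = Σ P(green next | H) P(H | data) = (1/4)(20/21) + (1)(1/21) = 2/7.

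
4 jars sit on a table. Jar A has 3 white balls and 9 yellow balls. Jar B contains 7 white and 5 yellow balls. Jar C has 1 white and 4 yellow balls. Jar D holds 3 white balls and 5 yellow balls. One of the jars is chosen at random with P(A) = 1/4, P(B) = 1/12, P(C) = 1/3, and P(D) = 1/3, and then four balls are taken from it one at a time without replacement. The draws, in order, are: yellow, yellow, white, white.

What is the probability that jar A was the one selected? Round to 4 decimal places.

Compute the likelihood of the observed sequence for each case: P(data | jar A) = (9/12)(8/11)(3/10)(2/9) = 0.036364; P(data | jar B) = (5/12)(4/11)(7/10)(6/9) = 0.070707; P(data | jar C) = (4/5)(3/4)(1/3)(0/2) = 0; P(data | jar D) = (5/8)(4/7)(3/6)(2/5) = 0.071429.
The prior-weighted likelihoods are 1/4 · 0.036364 = 0.0090909, 1/12 · 0.070707 = 0.0058923, 1/3 · 0 = 0, 1/3 · 0.071429 = 0.02381; summing to 0.038793.
Hence P(jar A | data) = (0.0090909) / (0.038793) = 0.23435.

0.2343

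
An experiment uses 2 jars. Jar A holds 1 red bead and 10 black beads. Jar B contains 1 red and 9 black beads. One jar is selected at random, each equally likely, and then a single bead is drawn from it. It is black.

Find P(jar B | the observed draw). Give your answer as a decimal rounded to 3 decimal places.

0.497

Compute the likelihood of this draw for each case: P(data | jar A) = (10/11) = 10/11; P(data | jar B) = (9/10) = 9/10.
The prior-weighted likelihoods are 1/2 · 10/11 = 5/11, 1/2 · 9/10 = 9/20; with total 199/220.
Hence P(jar B | data) = (9/20) / (199/220) = 99/199.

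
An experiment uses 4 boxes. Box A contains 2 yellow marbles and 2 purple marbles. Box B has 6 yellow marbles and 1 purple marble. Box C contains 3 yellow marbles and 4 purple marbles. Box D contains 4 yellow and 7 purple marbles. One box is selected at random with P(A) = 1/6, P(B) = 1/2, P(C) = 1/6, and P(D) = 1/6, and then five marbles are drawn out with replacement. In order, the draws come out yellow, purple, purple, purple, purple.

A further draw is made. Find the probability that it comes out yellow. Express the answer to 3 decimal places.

Under each hypothesis, the probability of the observed sequence is: P(data | box A) = (2/4)(2/4)(2/4)(2/4)(2/4) = 0.03125; P(data | box B) = (6/7)(1/7)(1/7)(1/7)(1/7) = 0.00035699; P(data | box C) = (3/7)(4/7)(4/7)(4/7)(4/7) = 0.045695; P(data | box D) = (4/11)(7/11)(7/11)(7/11)(7/11) = 0.059633.
Multiplying each by its prior: 1/6 · 0.03125 = 0.0052083, 1/2 · 0.00035699 = 0.0001785, 1/6 · 0.045695 = 0.0076159, 1/6 · 0.059633 = 0.0099389; with total 0.022942.
The posterior is then P(box A | data) = 0.22703, P(box B | data) = 0.0077805, P(box C | data) = 0.33197, P(box D | data) = 0.43323.
Averaging over the posterior, P(yellow next | data) = (1/2)(0.22703) + (6/7)(0.0077805) + (3/7)(0.33197) + (4/11)(0.43323) = 0.41999.

0.420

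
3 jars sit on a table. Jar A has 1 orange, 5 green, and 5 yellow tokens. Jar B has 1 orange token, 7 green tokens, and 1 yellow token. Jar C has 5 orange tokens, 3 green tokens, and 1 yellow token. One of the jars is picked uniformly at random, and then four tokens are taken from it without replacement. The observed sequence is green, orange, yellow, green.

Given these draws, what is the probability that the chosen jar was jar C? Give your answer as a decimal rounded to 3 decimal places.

0.272

For each hypothesis, P(data | H) works out to: P(data | jar A) = (5/11)(1/10)(5/9)(4/8) = 0.012626; P(data | jar B) = (7/9)(1/8)(1/7)(6/6) = 0.013889; P(data | jar C) = (3/9)(5/8)(1/7)(2/6) = 0.0099206.
Weighting by the prior gives 1/3 · 0.012626 = 0.0042088, 1/3 · 0.013889 = 0.0046296, 1/3 · 0.0099206 = 0.0033069; summing to 0.012145.
Therefore the posterior P(jar C | data) = (0.0033069) / (0.012145) = 0.27228.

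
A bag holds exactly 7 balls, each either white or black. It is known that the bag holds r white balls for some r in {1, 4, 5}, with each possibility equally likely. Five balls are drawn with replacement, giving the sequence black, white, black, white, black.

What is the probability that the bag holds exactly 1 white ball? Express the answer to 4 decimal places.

Under each hypothesis, the probability of the observed sequence is: P(data | r = 1) = (6/7)(1/7)(6/7)(1/7)(6/7) = 0.012852; P(data | r = 4) = (3/7)(4/7)(3/7)(4/7)(3/7) = 0.025704; P(data | r = 5) = (2/7)(5/7)(2/7)(5/7)(2/7) = 0.0119.
Weighting by the prior gives 1/3 · 0.012852 = 0.0042839, 1/3 · 0.025704 = 0.0085679, 1/3 · 0.0119 = 0.0039666; these sum to 0.016818.
Hence P(r = 1 | data) = (0.0042839) / (0.016818) = 0.25472.

0.2547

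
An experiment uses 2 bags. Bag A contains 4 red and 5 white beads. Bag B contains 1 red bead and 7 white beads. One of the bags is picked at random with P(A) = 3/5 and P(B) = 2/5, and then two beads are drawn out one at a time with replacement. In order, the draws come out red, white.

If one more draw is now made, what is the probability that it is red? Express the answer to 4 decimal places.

The likelihood of the observed sequence under each hypothesis: P(data | bag A) = (4/9)(5/9) = 0.24691; P(data | bag B) = (1/8)(7/8) = 0.10938.
The prior-weighted likelihoods are 3/5 · 0.24691 = 0.14815, 2/5 · 0.10938 = 0.04375; with total 0.1919.
The posterior is then P(bag A | data) = 0.77201, P(bag B | data) = 0.22799.
The predictive probability is P(red next | data) = (4/9)(0.77201) + (1/8)(0.22799) = 0.37162.

0.3716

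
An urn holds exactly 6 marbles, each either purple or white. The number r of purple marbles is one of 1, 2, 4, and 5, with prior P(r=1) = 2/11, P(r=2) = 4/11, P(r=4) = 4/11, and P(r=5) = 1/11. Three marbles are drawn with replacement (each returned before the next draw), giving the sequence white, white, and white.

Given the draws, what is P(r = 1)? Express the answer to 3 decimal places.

Compute the likelihood of the observed sequence for each case: P(data | r = 1) = (5/6)(5/6)(5/6) = 0.5787; P(data | r = 2) = (4/6)(4/6)(4/6) = 0.2963; P(data | r = 4) = (2/6)(2/6)(2/6) = 0.037037; P(data | r = 5) = (1/6)(1/6)(1/6) = 0.0046296.
The prior-weighted likelihoods are 2/11 · 0.5787 = 0.10522, 4/11 · 0.2963 = 0.10774, 4/11 · 0.037037 = 0.013468, 1/11 · 0.0046296 = 0.00042088; these sum to 0.22685.
So P(r = 1 | data) = (0.10522) / (0.22685) = 0.46382.

0.464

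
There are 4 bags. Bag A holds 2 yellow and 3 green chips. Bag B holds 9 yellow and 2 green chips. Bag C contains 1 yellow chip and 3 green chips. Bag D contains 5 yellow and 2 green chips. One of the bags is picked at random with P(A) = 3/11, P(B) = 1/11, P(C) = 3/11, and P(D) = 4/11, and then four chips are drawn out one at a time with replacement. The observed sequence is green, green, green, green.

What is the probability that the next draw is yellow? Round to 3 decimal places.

Under each hypothesis, the probability of the observed sequence is: P(data | bag A) = (3/5)(3/5)(3/5)(3/5) = 0.1296; P(data | bag B) = (2/11)(2/11)(2/11)(2/11) = 0.0010928; P(data | bag C) = (3/4)(3/4)(3/4)(3/4) = 0.31641; P(data | bag D) = (2/7)(2/7)(2/7)(2/7) = 0.0066639.
Weighting by the prior gives 3/11 · 0.1296 = 0.035345, 1/11 · 0.0010928 = 9.9347e-05, 3/11 · 0.31641 = 0.086293, 4/11 · 0.0066639 = 0.0024232; summing to 0.12416.
Normalising, the posterior is P(bag A | data) = 0.28468, P(bag B | data) = 0.00080015, P(bag C | data) = 0.69501, P(bag D | data) = 0.019517.
Averaging over the posterior, P(yellow next | data) = (2/5)(0.28468) + (9/11)(0.00080015) + (1/4)(0.69501) + (5/7)(0.019517) = 0.30222.

0.302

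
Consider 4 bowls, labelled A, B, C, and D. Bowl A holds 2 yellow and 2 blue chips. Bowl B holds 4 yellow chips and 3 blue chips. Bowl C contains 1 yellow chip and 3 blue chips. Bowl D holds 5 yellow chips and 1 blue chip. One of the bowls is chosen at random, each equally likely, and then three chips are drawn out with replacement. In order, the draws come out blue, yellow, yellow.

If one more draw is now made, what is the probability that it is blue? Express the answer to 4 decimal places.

0.4138

Under each hypothesis, the probability of the observed sequence is: P(data | bowl A) = (2/4)(2/4)(2/4) = 0.125; P(data | bowl B) = (3/7)(4/7)(4/7) = 0.13994; P(data | bowl C) = (3/4)(1/4)(1/4) = 0.046875; P(data | bowl D) = (1/6)(5/6)(5/6) = 0.11574.
Weighting by the prior gives 1/4 · 0.125 = 0.03125, 1/4 · 0.13994 = 0.034985, 1/4 · 0.046875 = 0.011719, 1/4 · 0.11574 = 0.028935; these sum to 0.10689.
Dividing through by the total gives posterior P(bowl A | data) = 0.29236, P(bowl B | data) = 0.32731, P(bowl C | data) = 0.10963, P(bowl D | data) = 0.2707.
Averaging over the posterior, P(blue next | data) = (1/2)(0.29236) + (3/7)(0.32731) + (3/4)(0.10963) + (1/6)(0.2707) = 0.4138.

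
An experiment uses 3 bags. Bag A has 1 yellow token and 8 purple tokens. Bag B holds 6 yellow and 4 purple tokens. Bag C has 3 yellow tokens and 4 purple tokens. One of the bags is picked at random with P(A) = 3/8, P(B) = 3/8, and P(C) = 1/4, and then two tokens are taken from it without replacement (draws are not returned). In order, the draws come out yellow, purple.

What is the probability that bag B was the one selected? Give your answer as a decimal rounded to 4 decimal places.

The likelihood of the observed sequence under each hypothesis: P(data | bag A) = (1/9)(8/8) = 1/9; P(data | bag B) = (6/10)(4/9) = 4/15; P(data | bag C) = (3/7)(4/6) = 2/7.
The prior-weighted likelihoods are 3/8 · 1/9 = 1/24, 3/8 · 4/15 = 1/10, 1/4 · 2/7 = 1/14; these sum to 179/840.
Therefore the posterior P(bag B | data) = (1/10) / (179/840) = 84/179.

0.4693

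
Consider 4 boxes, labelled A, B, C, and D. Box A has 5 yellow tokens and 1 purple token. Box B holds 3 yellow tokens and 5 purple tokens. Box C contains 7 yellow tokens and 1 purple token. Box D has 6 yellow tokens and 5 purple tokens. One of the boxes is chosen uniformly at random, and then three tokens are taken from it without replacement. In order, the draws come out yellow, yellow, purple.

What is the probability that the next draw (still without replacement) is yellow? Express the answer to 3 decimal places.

0.724

The likelihood of the observed sequence under each hypothesis: P(data | box A) = (5/6)(4/5)(1/4) = 1/6; P(data | box B) = (3/8)(2/7)(5/6) = 5/56; P(data | box C) = (7/8)(6/7)(1/6) = 1/8; P(data | box D) = (6/11)(5/10)(5/9) = 5/33.
The prior-weighted likelihoods are 1/4 · 1/6 = 1/24, 1/4 · 5/56 = 5/224, 1/4 · 1/8 = 1/32, 1/4 · 5/33 = 5/132; these sum to 41/308.
Dividing through by the total gives posterior P(box A | data) = 77/246, P(box B | data) = 55/328, P(box C | data) = 77/328, P(box D | data) = 35/123.
Averaging over the posterior, P(yellow next | data) = (1)(77/246) + (1/5)(55/328) + (1)(77/328) + (1/2)(35/123) = 89/123.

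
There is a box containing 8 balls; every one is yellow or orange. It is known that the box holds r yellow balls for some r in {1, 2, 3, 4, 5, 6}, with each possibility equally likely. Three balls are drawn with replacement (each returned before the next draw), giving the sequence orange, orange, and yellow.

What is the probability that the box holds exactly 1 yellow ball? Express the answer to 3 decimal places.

Under each hypothesis, the probability of the observed sequence is: P(data | r = 1) = (7/8)(7/8)(1/8) = 0.095703; P(data | r = 2) = (6/8)(6/8)(2/8) = 0.14062; P(data | r = 3) = (5/8)(5/8)(3/8) = 0.14648; P(data | r = 4) = (4/8)(4/8)(4/8) = 0.125; P(data | r = 5) = (3/8)(3/8)(5/8) = 0.087891; P(data | r = 6) = (2/8)(2/8)(6/8) = 0.046875.
Multiplying each by its prior: 1/6 · 0.095703 = 0.015951, 1/6 · 0.14062 = 0.023438, 1/6 · 0.14648 = 0.024414, 1/6 · 0.125 = 0.020833, 1/6 · 0.087891 = 0.014648, 1/6 · 0.046875 = 0.0078125; these sum to 0.1071.
So P(r = 1 | data) = (0.015951) / (0.1071) = 0.14894.

0.149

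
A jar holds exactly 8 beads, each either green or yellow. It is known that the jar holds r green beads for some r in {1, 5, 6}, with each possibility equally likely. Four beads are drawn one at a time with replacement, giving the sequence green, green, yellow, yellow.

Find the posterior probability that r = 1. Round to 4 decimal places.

0.1172

Compute the likelihood of the observed sequence for each case: P(data | r = 1) = (1/8)(1/8)(7/8)(7/8) = 0.011963; P(data | r = 5) = (5/8)(5/8)(3/8)(3/8) = 0.054932; P(data | r = 6) = (6/8)(6/8)(2/8)(2/8) = 0.035156.
Weighting by the prior gives 1/3 · 0.011963 = 0.0039876, 1/3 · 0.054932 = 0.018311, 1/3 · 0.035156 = 0.011719; with total 0.034017.
By Bayes' rule, P(r = 1 | data) = (0.0039876) / (0.034017) = 0.11722.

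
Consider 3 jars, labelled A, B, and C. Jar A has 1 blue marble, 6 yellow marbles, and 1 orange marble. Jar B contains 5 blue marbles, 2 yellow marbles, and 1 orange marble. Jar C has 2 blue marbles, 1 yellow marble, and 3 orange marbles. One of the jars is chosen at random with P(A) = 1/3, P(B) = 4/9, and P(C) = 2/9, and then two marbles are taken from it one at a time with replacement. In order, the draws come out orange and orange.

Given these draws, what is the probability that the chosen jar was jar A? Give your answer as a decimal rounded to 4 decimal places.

0.0769

Compute the likelihood of the observed sequence for each case: P(data | jar A) = (1/8)(1/8) = 1/64; P(data | jar B) = (1/8)(1/8) = 1/64; P(data | jar C) = (3/6)(3/6) = 1/4.
The prior-weighted likelihoods are 1/3 · 1/64 = 1/192, 4/9 · 1/64 = 1/144, 2/9 · 1/4 = 1/18; with total 13/192.
Therefore the posterior P(jar A | data) = (1/192) / (13/192) = 1/13.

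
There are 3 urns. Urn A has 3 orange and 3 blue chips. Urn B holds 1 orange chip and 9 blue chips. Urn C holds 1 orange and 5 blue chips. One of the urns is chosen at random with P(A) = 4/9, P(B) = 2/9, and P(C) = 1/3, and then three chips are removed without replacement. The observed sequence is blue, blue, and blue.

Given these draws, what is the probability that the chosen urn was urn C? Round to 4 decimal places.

0.4839

Under each hypothesis, the probability of the observed sequence is: P(data | urn A) = (3/6)(2/5)(1/4) = 1/20; P(data | urn B) = (9/10)(8/9)(7/8) = 7/10; P(data | urn C) = (5/6)(4/5)(3/4) = 1/2.
Multiplying each by its prior: 4/9 · 1/20 = 1/45, 2/9 · 7/10 = 7/45, 1/3 · 1/2 = 1/6; summing to 31/90.
Therefore the posterior P(urn C | data) = (1/6) / (31/90) = 15/31.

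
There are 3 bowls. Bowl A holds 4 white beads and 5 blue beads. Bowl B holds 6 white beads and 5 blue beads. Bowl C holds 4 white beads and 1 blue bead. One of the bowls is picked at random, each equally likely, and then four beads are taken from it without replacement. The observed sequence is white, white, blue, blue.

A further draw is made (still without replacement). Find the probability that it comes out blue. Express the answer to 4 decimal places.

0.5163

Compute the likelihood of the observed sequence for each case: P(data | bowl A) = (4/9)(3/8)(5/7)(4/6) = 0.079365; P(data | bowl B) = (6/11)(5/10)(5/9)(4/8) = 0.075758; P(data | bowl C) = (4/5)(3/4)(1/3)(0/2) = 0.
The prior-weighted likelihoods are 1/3 · 0.079365 = 0.026455, 1/3 · 0.075758 = 0.025253, 1/3 · 0 = 0; with total 0.051708.
Normalising, the posterior is P(bowl A | data) = 0.51163, P(bowl B | data) = 0.48837, P(bowl C | data) = 0.
So P(blue next | data) = Σ P(blue next | H) P(H | data) = (3/5)(0.51163) + (3/7)(0.48837) = 0.51628.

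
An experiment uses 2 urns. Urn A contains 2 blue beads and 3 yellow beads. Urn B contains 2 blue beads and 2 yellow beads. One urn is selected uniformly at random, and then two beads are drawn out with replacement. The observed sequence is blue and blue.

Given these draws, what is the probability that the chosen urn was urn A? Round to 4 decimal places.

For each hypothesis, P(data | H) works out to: P(data | urn A) = (2/5)(2/5) = 4/25; P(data | urn B) = (2/4)(2/4) = 1/4.
Multiplying each by its prior: 1/2 · 4/25 = 2/25, 1/2 · 1/4 = 1/8; summing to 41/200.
Hence P(urn A | data) = (2/25) / (41/200) = 16/41.

0.3902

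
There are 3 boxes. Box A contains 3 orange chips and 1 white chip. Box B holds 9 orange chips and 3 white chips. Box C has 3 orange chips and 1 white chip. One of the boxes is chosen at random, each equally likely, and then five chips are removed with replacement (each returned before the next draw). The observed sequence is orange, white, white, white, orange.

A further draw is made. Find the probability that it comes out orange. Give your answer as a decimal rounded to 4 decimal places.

For each hypothesis, P(data | H) works out to: P(data | box A) = (3/4)(1/4)(1/4)(1/4)(3/4) = 0.0087891; P(data | box B) = (9/12)(3/12)(3/12)(3/12)(9/12) = 0.0087891; P(data | box C) = (3/4)(1/4)(1/4)(1/4)(3/4) = 0.0087891.
Weighting by the prior gives 1/3 · 0.0087891 = 0.0029297, 1/3 · 0.0087891 = 0.0029297, 1/3 · 0.0087891 = 0.0029297; summing to 0.0087891.
Dividing through by the total gives posterior P(box A | data) = 0.33333, P(box B | data) = 0.33333, P(box C | data) = 0.33333.
Averaging over the posterior, P(orange next | data) = (3/4)(0.33333) + (3/4)(0.33333) + (3/4)(0.33333) = 0.75.

0.7500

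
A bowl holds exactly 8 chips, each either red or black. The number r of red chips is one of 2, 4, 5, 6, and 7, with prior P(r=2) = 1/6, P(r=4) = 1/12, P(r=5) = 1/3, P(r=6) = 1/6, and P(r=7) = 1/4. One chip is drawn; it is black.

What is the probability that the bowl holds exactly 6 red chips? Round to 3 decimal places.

0.114

Under each hypothesis, the probability of this draw is: P(data | r = 2) = (6/8) = 3/4; P(data | r = 4) = (4/8) = 1/2; P(data | r = 5) = (3/8) = 3/8; P(data | r = 6) = (2/8) = 1/4; P(data | r = 7) = (1/8) = 1/8.
The prior-weighted likelihoods are 1/6 · 3/4 = 1/8, 1/12 · 1/2 = 1/24, 1/3 · 3/8 = 1/8, 1/6 · 1/4 = 1/24, 1/4 · 1/8 = 1/32; summing to 35/96.
So P(r = 6 | data) = (1/24) / (35/96) = 4/35.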